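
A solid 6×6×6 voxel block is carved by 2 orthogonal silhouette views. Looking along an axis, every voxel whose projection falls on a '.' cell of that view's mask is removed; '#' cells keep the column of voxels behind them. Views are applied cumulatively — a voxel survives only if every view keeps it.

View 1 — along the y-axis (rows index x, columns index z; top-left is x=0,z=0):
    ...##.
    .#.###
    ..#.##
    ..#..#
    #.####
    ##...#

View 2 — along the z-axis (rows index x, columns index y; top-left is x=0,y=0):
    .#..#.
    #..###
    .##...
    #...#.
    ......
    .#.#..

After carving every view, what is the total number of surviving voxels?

start: 6×6×6 = 216 voxels
V1 y: intersect with XZ mask (19 set) -- 114 left
V2 z: intersect with XY mask (12 set) -- 36 left

remaining voxels: 36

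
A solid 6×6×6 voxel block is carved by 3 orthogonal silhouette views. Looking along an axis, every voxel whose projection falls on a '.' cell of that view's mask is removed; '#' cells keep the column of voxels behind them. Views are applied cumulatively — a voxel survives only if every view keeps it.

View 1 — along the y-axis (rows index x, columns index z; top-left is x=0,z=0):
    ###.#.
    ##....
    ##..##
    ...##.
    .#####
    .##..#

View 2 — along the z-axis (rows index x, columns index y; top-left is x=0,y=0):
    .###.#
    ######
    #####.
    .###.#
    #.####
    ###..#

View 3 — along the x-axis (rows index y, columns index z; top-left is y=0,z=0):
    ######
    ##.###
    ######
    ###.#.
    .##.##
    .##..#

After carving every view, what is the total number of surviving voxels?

before carving: 216 voxels (6×6×6)
  1. axis=1 (XZ plane), |mask|=20  ⇒  voxels=120
  2. axis=2 (XY plane), |mask|=28  ⇒  voxels=93
  3. axis=0 (YZ plane), |mask|=28  ⇒  voxels=77

voxel count = 77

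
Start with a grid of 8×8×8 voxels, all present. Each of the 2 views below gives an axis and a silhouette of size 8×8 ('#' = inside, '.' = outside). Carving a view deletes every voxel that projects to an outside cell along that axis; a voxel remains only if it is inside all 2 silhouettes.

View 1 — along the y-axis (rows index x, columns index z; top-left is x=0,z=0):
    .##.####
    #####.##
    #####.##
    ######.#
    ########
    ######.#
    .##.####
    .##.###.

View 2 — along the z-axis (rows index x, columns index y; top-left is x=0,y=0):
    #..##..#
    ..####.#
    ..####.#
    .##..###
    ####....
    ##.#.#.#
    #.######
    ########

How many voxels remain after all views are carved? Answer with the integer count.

before carving: 512 voxels (8×8×8)
V1 y: intersect with XZ mask (53 set) -- 424 left
V2 z: intersect with XY mask (43 set) -- 278 left

remaining voxels: 278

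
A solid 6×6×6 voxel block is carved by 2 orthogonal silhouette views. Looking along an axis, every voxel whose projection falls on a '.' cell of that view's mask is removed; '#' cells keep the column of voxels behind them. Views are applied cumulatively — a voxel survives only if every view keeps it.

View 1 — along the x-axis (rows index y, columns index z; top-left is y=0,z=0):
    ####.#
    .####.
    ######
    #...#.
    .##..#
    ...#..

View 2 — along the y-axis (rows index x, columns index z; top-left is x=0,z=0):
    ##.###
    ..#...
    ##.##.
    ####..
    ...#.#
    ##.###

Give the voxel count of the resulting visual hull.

before carving: 216 voxels (6×6×6)
after view 1 [x-axis, 21 of 36 cells solid] → remaining = 126
after view 2 [y-axis, 21 of 36 cells solid] → remaining = 74

|visual hull| = 74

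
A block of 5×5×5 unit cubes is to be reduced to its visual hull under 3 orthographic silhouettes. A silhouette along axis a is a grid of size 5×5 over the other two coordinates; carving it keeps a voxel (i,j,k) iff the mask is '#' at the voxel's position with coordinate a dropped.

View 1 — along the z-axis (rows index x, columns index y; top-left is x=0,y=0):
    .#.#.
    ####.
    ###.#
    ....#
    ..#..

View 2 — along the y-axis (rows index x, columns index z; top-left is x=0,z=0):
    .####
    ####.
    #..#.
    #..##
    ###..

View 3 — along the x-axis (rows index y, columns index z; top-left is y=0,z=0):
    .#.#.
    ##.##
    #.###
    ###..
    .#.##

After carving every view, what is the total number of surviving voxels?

full grid |V| = 125
  1. axis=2 (XY plane), |mask|=12  ⇒  voxels=60
  2. axis=1 (XZ plane), |mask|=16  ⇒  voxels=38
  3. axis=0 (YZ plane), |mask|=16  ⇒  voxels=26

voxel count = 26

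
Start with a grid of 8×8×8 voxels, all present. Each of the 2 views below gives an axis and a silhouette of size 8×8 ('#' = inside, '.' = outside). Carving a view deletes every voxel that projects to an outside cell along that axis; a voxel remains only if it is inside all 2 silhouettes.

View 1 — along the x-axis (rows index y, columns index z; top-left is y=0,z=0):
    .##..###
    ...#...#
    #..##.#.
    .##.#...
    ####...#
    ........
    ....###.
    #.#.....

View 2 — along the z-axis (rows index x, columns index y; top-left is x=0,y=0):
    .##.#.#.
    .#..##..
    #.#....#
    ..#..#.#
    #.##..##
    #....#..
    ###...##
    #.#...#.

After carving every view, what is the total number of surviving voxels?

remaining voxels: 88

start: 8×8×8 = 512 voxels
step 1: project along x, AND mask (24/64) → |grid| = 192
step 2: project along z, AND mask (28/64) → |grid| = 88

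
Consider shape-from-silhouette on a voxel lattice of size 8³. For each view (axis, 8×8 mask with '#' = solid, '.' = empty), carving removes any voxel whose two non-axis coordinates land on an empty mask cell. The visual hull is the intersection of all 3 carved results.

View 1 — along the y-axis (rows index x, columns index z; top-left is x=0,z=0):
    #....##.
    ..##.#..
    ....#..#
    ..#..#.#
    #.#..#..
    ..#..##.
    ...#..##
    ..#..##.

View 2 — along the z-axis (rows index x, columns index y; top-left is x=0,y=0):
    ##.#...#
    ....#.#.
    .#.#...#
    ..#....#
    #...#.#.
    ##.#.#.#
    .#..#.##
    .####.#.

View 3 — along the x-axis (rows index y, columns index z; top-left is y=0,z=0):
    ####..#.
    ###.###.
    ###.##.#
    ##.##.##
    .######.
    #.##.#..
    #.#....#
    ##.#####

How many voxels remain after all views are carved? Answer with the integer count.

remaining voxels: 57

full grid |V| = 512
step 1: project along y, AND mask (23/64) → |grid| = 184
step 2: project along z, AND mask (28/64) → |grid| = 81
step 3: project along x, AND mask (43/64) → |grid| = 57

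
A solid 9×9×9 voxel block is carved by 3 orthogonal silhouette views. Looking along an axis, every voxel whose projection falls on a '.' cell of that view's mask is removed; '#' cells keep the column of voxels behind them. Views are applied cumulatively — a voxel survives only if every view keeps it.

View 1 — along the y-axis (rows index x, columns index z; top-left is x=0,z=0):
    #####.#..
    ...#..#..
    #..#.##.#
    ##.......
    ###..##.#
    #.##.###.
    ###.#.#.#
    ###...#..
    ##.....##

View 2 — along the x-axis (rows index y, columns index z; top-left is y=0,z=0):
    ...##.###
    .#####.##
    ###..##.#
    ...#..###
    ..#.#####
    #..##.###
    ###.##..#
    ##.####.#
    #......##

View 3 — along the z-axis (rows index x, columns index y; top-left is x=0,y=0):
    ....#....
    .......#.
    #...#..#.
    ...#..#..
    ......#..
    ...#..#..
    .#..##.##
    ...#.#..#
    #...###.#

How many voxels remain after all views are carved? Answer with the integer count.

|visual hull| = 65

start: 9×9×9 = 729 voxels
  1. axis=1 (XZ plane), |mask|=41  ⇒  voxels=369
  2. axis=0 (YZ plane), |mask|=50  ⇒  voxels=221
  3. axis=2 (XY plane), |mask|=23  ⇒  voxels=65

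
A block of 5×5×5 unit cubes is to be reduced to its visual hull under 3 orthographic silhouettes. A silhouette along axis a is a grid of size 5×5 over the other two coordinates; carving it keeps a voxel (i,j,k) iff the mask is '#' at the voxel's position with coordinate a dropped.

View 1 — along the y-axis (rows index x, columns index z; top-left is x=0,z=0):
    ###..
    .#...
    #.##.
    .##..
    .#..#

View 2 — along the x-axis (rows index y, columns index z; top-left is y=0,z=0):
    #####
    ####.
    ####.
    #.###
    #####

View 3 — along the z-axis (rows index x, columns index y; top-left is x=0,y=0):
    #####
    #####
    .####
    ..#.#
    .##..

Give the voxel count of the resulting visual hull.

voxel count = 36

before carving: 125 voxels (5×5×5)
carve view 1 (along y, XZ-mask fill 11/25): 55 voxels remain
carve view 2 (along x, YZ-mask fill 22/25): 49 voxels remain
carve view 3 (along z, XY-mask fill 18/25): 36 voxels remain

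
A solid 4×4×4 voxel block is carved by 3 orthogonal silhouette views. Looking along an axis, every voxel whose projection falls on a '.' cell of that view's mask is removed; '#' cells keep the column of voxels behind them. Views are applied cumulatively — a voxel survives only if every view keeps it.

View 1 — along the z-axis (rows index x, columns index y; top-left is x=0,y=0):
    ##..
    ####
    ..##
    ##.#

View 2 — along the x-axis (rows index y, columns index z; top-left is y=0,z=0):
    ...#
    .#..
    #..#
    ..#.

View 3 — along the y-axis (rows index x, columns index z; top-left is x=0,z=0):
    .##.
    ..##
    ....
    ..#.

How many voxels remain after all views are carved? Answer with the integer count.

initial block: 4^3 = 64
after view 1 [z-axis, 11 of 16 cells solid] → remaining = 44
after view 2 [x-axis, 5 of 16 cells solid] → remaining = 13
after view 3 [y-axis, 5 of 16 cells solid] → remaining = 5

remaining voxels: 5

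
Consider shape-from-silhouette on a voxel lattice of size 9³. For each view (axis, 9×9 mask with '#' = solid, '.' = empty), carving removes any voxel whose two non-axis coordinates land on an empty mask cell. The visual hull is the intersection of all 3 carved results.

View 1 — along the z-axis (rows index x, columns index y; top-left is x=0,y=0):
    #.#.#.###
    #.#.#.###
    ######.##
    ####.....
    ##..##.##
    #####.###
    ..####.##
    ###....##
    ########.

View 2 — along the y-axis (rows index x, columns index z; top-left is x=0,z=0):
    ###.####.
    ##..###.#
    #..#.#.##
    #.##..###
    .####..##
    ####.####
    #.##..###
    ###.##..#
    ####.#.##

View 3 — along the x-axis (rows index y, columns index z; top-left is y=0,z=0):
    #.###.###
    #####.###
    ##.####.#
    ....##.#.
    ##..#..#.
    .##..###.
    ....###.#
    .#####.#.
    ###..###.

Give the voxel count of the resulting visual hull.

before carving: 729 voxels (9×9×9)
  1. axis=2 (XY plane), |mask|=57  ⇒  voxels=513
  2. axis=1 (XZ plane), |mask|=57  ⇒  voxels=364
  3. axis=0 (YZ plane), |mask|=50  ⇒  voxels=227

|visual hull| = 227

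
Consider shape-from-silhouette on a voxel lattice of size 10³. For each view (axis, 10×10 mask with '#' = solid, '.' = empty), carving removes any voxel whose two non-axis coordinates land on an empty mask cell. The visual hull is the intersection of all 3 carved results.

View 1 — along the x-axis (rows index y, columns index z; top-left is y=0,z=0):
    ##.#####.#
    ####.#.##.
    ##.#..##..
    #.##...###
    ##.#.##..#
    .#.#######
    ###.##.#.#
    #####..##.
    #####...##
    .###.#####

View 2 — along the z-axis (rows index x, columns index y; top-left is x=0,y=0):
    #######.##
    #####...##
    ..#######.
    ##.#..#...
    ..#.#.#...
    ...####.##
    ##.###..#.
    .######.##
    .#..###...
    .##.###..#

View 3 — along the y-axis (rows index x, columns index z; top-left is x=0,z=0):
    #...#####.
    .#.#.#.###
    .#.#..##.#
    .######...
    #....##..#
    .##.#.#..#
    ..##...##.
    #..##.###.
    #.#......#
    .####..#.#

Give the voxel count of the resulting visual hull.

before carving: 1000 voxels (10×10×10)
after view 1 [x-axis, 69 of 100 cells solid] → remaining = 690
after view 2 [z-axis, 60 of 100 cells solid] → remaining = 408
after view 3 [y-axis, 51 of 100 cells solid] → remaining = 216

216 voxels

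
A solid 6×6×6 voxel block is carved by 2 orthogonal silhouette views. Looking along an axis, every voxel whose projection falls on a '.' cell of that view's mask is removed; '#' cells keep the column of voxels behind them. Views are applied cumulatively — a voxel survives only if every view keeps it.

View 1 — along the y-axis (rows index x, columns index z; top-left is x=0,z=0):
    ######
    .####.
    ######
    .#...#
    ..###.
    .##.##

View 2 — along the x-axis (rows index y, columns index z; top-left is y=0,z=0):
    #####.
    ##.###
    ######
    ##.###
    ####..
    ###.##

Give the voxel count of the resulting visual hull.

voxel count = 123

before carving: 216 voxels (6×6×6)
[1] y-view keeps 25 columns → grid now 150
[2] x-view keeps 30 columns → grid now 123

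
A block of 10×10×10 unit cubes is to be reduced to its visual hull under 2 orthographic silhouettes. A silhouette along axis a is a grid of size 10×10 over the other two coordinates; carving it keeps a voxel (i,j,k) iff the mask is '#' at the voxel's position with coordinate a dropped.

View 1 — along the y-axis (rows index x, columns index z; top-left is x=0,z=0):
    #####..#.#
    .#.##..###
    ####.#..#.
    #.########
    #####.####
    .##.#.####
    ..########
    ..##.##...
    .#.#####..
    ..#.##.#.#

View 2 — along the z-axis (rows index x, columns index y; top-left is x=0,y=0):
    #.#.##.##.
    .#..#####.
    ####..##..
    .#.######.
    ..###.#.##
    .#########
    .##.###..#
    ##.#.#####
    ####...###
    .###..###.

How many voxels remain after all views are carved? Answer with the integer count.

voxel count = 446

start: 10×10×10 = 1000 voxels
step 1: project along y, AND mask (67/100) → |grid| = 670
step 2: project along z, AND mask (67/100) → |grid| = 446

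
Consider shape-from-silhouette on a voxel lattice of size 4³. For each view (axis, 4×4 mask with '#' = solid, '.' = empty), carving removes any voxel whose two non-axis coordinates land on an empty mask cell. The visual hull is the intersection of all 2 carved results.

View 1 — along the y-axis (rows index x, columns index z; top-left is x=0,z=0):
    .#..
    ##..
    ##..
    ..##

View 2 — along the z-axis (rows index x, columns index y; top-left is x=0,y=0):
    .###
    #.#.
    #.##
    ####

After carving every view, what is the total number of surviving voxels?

full grid |V| = 64
V1 y: intersect with XZ mask (7 set) -- 28 left
V2 z: intersect with XY mask (12 set) -- 21 left

remaining voxels: 21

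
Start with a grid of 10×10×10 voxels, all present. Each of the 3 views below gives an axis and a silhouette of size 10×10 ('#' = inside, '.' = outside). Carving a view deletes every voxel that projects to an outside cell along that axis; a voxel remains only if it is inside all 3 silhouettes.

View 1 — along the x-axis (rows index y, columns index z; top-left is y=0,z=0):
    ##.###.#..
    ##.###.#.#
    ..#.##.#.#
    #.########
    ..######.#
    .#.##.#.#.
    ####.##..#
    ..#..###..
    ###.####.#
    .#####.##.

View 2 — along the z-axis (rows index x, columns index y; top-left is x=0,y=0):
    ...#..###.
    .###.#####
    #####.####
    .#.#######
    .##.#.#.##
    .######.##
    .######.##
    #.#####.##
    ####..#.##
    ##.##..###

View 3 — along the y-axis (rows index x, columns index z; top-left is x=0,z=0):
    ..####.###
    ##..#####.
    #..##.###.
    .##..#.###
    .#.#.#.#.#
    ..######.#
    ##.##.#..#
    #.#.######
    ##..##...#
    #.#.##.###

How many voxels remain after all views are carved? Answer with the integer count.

326 voxels

full grid |V| = 1000
[1] x-view keeps 65 columns → grid now 650
[2] z-view keeps 73 columns → grid now 496
[3] y-view keeps 64 columns → grid now 326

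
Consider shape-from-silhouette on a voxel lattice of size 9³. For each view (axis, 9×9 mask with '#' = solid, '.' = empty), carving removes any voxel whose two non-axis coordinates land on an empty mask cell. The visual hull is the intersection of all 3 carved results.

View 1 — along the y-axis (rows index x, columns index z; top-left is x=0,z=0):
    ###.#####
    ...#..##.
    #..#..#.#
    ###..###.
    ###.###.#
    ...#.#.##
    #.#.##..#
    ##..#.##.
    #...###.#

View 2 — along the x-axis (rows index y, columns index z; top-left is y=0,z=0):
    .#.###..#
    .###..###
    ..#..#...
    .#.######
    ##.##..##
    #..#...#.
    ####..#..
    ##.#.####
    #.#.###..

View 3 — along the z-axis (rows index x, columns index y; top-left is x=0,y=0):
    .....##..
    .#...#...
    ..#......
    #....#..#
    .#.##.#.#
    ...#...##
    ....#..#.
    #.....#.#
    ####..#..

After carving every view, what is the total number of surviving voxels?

start: 9×9×9 = 729 voxels
step 1: project along y, AND mask (47/81) → |grid| = 423
step 2: project along x, AND mask (46/81) → |grid| = 236
step 3: project along z, AND mask (26/81) → |grid| = 76

76 voxels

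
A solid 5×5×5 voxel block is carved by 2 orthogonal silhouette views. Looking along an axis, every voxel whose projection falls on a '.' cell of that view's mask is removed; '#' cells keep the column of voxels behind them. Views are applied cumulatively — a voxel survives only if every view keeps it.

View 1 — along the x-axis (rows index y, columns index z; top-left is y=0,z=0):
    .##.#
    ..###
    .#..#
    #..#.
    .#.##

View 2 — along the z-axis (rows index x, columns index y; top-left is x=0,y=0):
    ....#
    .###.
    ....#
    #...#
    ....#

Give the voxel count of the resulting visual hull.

remaining voxels: 22

full grid |V| = 125
carve view 1 (along x, YZ-mask fill 13/25): 65 voxels remain
carve view 2 (along z, XY-mask fill 8/25): 22 voxels remain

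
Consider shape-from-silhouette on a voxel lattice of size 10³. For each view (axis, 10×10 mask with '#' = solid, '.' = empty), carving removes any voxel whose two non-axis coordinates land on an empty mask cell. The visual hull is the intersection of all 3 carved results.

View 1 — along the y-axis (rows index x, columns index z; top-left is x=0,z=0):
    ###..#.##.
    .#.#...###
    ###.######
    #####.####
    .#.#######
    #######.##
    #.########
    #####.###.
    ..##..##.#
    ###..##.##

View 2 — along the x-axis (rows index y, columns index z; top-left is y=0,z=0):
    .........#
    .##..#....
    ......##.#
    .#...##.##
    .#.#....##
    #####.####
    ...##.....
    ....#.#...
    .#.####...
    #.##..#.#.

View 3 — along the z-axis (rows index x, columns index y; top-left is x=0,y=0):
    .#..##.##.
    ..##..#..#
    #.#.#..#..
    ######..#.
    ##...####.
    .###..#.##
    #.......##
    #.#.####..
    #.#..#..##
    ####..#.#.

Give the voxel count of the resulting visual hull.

152 voxels

start: 10×10×10 = 1000 voxels
after view 1 [y-axis, 75 of 100 cells solid] → remaining = 750
after view 2 [x-axis, 39 of 100 cells solid] → remaining = 295
after view 3 [z-axis, 52 of 100 cells solid] → remaining = 152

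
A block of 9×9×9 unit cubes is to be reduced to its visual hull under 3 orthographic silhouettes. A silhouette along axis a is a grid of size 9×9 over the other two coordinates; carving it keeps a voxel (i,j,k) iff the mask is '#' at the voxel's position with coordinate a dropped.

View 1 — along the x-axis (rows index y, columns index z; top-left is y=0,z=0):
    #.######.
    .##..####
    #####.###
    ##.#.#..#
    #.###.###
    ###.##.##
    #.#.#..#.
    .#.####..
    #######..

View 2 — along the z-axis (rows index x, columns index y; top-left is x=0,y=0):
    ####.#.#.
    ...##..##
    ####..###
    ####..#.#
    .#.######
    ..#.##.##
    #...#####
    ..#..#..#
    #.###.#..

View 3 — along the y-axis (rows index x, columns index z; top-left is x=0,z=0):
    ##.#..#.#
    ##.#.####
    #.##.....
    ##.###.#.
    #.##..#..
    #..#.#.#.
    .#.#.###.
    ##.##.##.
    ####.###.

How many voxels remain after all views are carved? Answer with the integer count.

170 voxels

start: 9×9×9 = 729 voxels
after view 1 [x-axis, 56 of 81 cells solid] → remaining = 504
after view 2 [z-axis, 49 of 81 cells solid] → remaining = 306
after view 3 [y-axis, 47 of 81 cells solid] → remaining = 170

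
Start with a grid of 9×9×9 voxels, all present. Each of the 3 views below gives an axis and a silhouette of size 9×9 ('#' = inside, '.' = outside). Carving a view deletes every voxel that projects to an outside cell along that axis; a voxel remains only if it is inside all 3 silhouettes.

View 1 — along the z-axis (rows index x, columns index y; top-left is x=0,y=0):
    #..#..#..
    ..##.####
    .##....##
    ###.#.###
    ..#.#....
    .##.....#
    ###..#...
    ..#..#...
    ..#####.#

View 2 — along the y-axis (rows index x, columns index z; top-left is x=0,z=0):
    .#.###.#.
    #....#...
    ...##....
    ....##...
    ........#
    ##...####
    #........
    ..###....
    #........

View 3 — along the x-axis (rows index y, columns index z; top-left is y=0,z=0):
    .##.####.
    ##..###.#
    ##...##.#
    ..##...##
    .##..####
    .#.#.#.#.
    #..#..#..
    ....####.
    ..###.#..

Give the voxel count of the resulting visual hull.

start: 9×9×9 = 729 voxels
[1] z-view keeps 37 columns → grid now 333
[2] y-view keeps 23 columns → grid now 85
[3] x-view keeps 42 columns → grid now 43

|visual hull| = 43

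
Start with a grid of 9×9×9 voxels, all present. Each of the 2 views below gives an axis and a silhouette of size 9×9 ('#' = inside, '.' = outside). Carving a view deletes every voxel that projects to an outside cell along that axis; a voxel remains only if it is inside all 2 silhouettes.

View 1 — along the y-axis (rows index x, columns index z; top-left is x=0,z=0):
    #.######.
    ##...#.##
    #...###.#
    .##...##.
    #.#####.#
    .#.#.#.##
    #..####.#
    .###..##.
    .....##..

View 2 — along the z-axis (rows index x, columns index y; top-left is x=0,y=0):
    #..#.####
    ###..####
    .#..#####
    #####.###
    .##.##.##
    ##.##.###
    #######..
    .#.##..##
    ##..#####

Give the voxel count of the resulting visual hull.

before carving: 729 voxels (9×9×9)
  1. axis=1 (XZ plane), |mask|=46  ⇒  voxels=414
  2. axis=2 (XY plane), |mask|=59  ⇒  voxels=297

remaining voxels: 297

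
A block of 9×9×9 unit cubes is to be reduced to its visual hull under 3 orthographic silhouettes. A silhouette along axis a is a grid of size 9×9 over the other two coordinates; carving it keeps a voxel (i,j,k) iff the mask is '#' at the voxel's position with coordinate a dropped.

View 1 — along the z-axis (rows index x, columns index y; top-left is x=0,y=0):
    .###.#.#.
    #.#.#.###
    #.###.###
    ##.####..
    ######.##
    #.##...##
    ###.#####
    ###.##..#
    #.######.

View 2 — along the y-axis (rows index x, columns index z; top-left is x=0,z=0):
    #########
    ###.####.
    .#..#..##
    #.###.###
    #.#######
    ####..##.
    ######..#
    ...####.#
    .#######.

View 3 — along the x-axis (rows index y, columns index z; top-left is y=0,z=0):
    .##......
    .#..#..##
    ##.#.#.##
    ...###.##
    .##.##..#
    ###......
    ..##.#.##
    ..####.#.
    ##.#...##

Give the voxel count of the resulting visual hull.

remaining voxels: 186

start: 9×9×9 = 729 voxels
V1 z: intersect with XY mask (58 set) -- 522 left
V2 y: intersect with XZ mask (60 set) -- 386 left
V3 x: intersect with YZ mask (40 set) -- 186 left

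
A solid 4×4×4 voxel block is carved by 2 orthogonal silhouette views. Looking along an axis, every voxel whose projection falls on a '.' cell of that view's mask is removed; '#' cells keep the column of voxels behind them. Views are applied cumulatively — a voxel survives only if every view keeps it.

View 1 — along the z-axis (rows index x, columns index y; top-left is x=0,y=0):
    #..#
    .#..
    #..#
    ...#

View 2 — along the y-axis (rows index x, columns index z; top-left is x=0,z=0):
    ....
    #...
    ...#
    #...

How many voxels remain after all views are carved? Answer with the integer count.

voxel count = 4

before carving: 64 voxels (4×4×4)
after view 1 [z-axis, 6 of 16 cells solid] → remaining = 24
after view 2 [y-axis, 3 of 16 cells solid] → remaining = 4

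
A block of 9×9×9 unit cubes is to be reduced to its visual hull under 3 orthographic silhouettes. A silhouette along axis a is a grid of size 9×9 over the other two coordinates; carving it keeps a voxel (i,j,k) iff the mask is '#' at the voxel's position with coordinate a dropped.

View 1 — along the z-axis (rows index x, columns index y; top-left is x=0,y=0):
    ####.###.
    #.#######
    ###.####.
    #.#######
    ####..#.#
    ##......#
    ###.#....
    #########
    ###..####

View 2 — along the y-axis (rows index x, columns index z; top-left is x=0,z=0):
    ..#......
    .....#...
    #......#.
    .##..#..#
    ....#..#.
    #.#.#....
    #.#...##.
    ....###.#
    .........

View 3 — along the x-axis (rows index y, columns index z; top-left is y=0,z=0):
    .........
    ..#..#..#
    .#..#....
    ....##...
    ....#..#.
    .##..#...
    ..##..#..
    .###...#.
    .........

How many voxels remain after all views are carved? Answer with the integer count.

before carving: 729 voxels (9×9×9)
V1 z: intersect with XY mask (59 set) -- 531 left
V2 y: intersect with XZ mask (21 set) -- 134 left
V3 x: intersect with YZ mask (19 set) -- 29 left

29 voxels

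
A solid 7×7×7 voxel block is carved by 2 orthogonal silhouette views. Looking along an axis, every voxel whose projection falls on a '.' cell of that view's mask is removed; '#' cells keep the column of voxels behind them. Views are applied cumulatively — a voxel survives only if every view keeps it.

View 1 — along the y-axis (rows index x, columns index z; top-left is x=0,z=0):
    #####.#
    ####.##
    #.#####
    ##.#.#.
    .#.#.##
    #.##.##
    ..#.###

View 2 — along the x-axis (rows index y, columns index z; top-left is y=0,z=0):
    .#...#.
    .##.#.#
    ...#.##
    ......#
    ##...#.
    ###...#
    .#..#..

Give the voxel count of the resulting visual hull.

voxel count = 94

full grid |V| = 343
step 1: project along y, AND mask (35/49) → |grid| = 245
step 2: project along x, AND mask (19/49) → |grid| = 94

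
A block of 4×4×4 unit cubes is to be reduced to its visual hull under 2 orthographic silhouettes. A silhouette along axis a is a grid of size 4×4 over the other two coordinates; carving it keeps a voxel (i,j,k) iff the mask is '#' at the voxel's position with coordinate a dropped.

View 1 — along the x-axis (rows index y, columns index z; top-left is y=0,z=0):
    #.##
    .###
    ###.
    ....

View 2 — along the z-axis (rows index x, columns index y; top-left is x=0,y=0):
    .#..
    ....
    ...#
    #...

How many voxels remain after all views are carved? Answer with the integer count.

before carving: 64 voxels (4×4×4)
carve view 1 (along x, YZ-mask fill 9/16): 36 voxels remain
carve view 2 (along z, XY-mask fill 3/16): 6 voxels remain

voxel count = 6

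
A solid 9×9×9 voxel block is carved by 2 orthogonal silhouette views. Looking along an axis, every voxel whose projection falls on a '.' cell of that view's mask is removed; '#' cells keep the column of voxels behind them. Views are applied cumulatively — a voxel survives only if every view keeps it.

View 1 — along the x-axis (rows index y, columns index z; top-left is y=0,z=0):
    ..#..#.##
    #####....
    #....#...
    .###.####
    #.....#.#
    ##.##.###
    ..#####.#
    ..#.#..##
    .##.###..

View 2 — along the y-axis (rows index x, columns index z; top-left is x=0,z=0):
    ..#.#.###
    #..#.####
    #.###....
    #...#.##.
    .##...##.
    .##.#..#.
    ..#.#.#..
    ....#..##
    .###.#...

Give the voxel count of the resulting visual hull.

start: 9×9×9 = 729 voxels
carve view 1 (along x, YZ-mask fill 43/81): 387 voxels remain
carve view 2 (along y, XZ-mask fill 37/81): 179 voxels remain

voxel count = 179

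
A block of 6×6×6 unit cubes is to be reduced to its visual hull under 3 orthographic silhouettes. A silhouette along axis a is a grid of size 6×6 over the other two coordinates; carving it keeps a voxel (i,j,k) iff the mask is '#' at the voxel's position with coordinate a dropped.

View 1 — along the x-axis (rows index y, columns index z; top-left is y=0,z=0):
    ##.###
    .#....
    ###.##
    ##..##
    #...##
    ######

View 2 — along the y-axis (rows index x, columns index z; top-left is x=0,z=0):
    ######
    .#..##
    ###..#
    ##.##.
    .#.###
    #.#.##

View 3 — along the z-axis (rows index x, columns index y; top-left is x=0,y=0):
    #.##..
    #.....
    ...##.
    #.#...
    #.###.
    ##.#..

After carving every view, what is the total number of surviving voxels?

|visual hull| = 47

initial block: 6^3 = 216
after view 1 [x-axis, 24 of 36 cells solid] → remaining = 144
after view 2 [y-axis, 25 of 36 cells solid] → remaining = 107
after view 3 [z-axis, 15 of 36 cells solid] → remaining = 47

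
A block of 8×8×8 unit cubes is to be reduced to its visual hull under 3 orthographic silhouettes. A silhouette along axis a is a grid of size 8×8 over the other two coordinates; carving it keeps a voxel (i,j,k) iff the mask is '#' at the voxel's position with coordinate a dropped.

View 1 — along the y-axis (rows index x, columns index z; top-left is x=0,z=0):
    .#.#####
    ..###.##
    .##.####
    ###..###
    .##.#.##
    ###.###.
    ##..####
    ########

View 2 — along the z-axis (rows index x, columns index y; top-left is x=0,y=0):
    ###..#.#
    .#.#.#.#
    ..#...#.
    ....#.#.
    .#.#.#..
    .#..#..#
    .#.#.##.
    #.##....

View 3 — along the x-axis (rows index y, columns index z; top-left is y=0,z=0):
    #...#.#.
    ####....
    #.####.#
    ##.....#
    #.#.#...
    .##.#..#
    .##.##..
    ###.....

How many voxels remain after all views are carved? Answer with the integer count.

full grid |V| = 512
  1. axis=1 (XZ plane), |mask|=48  ⇒  voxels=384
  2. axis=2 (XY plane), |mask|=26  ⇒  voxels=155
  3. axis=0 (YZ plane), |mask|=30  ⇒  voxels=72

|visual hull| = 72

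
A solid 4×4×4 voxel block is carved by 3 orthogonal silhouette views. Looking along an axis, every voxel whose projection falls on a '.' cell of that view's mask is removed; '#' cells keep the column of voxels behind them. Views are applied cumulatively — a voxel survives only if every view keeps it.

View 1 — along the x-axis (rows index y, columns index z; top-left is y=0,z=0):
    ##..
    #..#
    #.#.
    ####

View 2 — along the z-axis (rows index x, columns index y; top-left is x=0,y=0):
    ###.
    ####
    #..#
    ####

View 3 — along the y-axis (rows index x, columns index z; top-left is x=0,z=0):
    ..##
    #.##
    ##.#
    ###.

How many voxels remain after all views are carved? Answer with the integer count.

remaining voxels: 23

full grid |V| = 64
V1 x: intersect with YZ mask (10 set) -- 40 left
V2 z: intersect with XY mask (13 set) -- 32 left
V3 y: intersect with XZ mask (11 set) -- 23 left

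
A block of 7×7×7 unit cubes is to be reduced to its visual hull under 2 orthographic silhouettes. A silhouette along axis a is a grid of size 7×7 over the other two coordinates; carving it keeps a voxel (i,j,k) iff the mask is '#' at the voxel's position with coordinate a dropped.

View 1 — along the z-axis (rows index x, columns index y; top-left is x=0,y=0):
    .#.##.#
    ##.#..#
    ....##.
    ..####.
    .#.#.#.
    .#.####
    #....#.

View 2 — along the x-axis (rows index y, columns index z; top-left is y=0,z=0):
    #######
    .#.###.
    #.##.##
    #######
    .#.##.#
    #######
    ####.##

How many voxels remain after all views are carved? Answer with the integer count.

before carving: 343 voxels (7×7×7)
carve view 1 (along z, XY-mask fill 24/49): 168 voxels remain
carve view 2 (along x, YZ-mask fill 40/49): 139 voxels remain

|visual hull| = 139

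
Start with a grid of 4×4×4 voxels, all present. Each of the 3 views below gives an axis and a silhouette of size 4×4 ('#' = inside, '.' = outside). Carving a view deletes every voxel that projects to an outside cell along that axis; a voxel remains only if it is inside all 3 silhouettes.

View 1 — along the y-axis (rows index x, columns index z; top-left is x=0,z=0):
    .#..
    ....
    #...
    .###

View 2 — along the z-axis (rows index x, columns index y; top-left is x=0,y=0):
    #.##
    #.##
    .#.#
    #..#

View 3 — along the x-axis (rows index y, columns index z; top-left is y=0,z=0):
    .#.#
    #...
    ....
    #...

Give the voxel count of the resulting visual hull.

voxel count = 5

start: 4×4×4 = 64 voxels
step 1: project along y, AND mask (5/16) → |grid| = 20
step 2: project along z, AND mask (10/16) → |grid| = 11
step 3: project along x, AND mask (4/16) → |grid| = 5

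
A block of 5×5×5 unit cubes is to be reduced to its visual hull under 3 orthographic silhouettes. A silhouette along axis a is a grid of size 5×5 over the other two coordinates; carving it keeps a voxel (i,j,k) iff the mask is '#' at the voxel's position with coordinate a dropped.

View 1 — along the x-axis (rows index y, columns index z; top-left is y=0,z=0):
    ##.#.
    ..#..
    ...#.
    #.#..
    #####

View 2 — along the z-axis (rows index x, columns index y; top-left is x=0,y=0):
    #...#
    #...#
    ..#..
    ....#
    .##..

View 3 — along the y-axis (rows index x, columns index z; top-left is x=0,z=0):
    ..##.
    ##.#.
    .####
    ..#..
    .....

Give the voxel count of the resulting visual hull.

voxel count = 11

before carving: 125 voxels (5×5×5)
after view 1 [x-axis, 12 of 25 cells solid] → remaining = 60
after view 2 [z-axis, 8 of 25 cells solid] → remaining = 24
after view 3 [y-axis, 10 of 25 cells solid] → remaining = 11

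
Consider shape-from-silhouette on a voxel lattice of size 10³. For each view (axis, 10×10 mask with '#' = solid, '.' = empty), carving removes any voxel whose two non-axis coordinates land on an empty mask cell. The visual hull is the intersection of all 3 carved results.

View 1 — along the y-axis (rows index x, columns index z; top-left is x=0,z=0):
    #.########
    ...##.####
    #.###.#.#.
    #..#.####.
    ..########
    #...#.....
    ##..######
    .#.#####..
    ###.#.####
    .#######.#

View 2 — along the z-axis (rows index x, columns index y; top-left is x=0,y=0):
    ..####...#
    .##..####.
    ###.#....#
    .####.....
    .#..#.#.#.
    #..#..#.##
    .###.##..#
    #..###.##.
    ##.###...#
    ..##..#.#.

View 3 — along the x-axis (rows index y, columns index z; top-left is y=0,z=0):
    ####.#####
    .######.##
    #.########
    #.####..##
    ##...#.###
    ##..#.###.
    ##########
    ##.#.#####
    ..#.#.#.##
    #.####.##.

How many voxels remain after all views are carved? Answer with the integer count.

|visual hull| = 253

full grid |V| = 1000
V1 y: intersect with XZ mask (67 set) -- 670 left
V2 z: intersect with XY mask (51 set) -- 341 left
V3 x: intersect with YZ mask (75 set) -- 253 left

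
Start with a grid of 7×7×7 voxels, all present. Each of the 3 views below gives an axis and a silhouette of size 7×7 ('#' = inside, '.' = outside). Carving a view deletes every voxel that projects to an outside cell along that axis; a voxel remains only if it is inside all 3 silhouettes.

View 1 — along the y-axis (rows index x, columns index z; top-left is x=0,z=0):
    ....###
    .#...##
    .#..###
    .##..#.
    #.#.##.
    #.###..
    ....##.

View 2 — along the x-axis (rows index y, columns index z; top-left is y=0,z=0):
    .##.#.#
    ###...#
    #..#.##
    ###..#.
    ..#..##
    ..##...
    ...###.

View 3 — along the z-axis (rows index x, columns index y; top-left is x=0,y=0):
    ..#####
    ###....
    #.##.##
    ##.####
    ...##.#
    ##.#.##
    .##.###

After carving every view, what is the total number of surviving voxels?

|visual hull| = 54

before carving: 343 voxels (7×7×7)
[1] y-view keeps 23 columns → grid now 161
[2] x-view keeps 24 columns → grid now 79
[3] z-view keeps 32 columns → grid now 54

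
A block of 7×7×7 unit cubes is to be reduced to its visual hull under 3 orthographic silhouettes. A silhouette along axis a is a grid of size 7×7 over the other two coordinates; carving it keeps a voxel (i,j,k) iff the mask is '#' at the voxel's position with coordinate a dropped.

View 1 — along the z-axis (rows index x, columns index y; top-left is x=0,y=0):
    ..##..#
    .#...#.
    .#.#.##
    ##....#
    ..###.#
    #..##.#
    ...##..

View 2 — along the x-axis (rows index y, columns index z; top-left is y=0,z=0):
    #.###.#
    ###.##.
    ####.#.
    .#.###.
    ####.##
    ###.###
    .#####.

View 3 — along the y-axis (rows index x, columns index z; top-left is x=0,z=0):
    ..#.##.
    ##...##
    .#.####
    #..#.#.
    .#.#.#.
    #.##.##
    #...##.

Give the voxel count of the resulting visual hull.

voxel count = 65

full grid |V| = 343
after view 1 [z-axis, 22 of 49 cells solid] → remaining = 154
after view 2 [x-axis, 36 of 49 cells solid] → remaining = 110
after view 3 [y-axis, 26 of 49 cells solid] → remaining = 65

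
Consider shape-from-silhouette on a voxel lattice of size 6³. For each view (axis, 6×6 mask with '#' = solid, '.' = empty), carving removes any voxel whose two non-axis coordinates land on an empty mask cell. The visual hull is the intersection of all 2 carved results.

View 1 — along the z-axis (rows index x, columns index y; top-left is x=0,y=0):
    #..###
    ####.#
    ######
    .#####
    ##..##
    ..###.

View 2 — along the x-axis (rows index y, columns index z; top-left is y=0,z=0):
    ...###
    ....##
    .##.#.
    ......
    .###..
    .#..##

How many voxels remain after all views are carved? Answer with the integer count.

before carving: 216 voxels (6×6×6)
step 1: project along z, AND mask (27/36) → |grid| = 162
step 2: project along x, AND mask (14/36) → |grid| = 62

|visual hull| = 62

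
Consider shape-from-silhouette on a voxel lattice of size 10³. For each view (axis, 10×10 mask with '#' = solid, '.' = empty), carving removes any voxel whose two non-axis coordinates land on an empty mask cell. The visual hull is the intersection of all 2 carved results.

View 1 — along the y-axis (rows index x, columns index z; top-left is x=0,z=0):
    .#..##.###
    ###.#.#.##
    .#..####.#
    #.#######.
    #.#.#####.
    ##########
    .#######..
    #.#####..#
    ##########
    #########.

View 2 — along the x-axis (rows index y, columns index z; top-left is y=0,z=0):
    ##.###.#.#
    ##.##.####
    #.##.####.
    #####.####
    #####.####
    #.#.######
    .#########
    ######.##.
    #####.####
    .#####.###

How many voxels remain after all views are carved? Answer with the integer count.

remaining voxels: 628

initial block: 10^3 = 1000
step 1: project along y, AND mask (77/100) → |grid| = 770
step 2: project along x, AND mask (82/100) → |grid| = 628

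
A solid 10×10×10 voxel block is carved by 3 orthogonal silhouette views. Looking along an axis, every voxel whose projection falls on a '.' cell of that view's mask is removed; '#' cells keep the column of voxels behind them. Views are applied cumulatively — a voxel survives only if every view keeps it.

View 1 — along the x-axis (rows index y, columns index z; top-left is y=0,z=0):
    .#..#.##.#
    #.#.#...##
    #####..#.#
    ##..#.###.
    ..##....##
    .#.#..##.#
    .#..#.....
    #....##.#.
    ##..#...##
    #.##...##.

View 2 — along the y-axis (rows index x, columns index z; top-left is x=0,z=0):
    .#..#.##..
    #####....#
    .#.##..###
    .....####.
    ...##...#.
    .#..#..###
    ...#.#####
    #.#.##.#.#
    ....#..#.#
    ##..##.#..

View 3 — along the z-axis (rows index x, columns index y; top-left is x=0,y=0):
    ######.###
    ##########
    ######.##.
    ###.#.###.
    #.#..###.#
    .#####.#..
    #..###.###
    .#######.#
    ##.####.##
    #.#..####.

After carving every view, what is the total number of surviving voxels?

full grid |V| = 1000
after view 1 [x-axis, 48 of 100 cells solid] → remaining = 480
after view 2 [y-axis, 48 of 100 cells solid] → remaining = 242
after view 3 [z-axis, 75 of 100 cells solid] → remaining = 186

voxel count = 186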